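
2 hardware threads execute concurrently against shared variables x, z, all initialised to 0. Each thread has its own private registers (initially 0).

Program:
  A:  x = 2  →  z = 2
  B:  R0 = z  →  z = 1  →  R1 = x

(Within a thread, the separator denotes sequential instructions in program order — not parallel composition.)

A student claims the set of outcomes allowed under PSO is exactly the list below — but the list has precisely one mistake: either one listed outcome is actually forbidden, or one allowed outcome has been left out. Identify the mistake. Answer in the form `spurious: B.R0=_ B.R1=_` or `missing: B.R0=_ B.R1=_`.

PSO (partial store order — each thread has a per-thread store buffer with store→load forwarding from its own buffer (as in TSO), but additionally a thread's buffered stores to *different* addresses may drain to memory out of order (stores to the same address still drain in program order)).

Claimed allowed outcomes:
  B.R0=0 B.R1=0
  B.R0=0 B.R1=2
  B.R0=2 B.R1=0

outcome vector order: (B.R0,B.R1)
[PSO] allowed = {0/0; 0/2; 2/0; 2/2}
PSO∖claimed = {2/2}

missing: B.R0=2 B.R1=2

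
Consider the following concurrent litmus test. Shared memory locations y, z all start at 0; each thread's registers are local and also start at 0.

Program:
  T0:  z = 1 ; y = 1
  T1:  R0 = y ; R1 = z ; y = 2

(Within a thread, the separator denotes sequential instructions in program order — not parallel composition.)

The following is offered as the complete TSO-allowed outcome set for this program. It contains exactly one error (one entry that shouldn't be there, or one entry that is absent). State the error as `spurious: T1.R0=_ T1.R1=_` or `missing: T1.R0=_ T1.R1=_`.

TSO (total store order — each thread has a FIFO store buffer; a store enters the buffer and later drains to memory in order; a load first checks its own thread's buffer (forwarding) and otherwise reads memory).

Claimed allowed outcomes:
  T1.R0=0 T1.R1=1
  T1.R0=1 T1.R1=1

missing: T1.R0=0 T1.R1=0

outcome vector order: (T1.R0,T1.R1)
TSO (3): (0,0); (0,1); (1,1)
TSO∖claimed = {(0,0)}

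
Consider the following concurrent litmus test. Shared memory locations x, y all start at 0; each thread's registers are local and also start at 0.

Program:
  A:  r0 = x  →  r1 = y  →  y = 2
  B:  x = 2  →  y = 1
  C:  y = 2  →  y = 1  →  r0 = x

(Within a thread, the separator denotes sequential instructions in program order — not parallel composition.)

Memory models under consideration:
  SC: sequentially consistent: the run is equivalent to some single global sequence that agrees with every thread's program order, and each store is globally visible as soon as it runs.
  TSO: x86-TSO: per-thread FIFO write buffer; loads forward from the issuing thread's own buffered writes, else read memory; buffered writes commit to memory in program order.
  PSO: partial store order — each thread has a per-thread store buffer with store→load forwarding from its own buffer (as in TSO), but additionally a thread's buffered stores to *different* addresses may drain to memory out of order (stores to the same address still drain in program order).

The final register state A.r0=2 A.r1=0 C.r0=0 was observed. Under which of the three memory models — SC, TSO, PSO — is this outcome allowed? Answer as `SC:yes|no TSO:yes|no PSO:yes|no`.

outcome vector order: (A.r0,A.r1,C.r0)
under SC → 000, 002, 010, 012, 020, 022, 202, 210, 212, 222
under TSO → 000, 002, 010, 012, 020, 022, 200, 202, 210, 212, 220, 222
under PSO → 000, 002, 010, 012, 020, 022, 200, 202, 210, 212, 220, 222
target 200 ∈ {TSO,PSO}

SC:no TSO:yes PSO:yes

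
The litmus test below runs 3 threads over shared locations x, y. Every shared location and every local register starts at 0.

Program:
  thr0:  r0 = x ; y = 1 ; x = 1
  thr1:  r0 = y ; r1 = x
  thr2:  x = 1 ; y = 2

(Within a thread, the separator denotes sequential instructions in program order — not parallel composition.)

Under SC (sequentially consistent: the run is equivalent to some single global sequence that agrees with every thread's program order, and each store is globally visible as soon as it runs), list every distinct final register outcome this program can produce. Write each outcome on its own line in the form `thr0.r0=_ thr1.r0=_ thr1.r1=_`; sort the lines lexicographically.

thr0.r0=0 thr1.r0=0 thr1.r1=0
thr0.r0=0 thr1.r0=0 thr1.r1=1
thr0.r0=0 thr1.r0=1 thr1.r1=0
thr0.r0=0 thr1.r0=1 thr1.r1=1
thr0.r0=0 thr1.r0=2 thr1.r1=1
thr0.r0=1 thr1.r0=0 thr1.r1=0
thr0.r0=1 thr1.r0=0 thr1.r1=1
thr0.r0=1 thr1.r0=1 thr1.r1=1
thr0.r0=1 thr1.r0=2 thr1.r1=1

outcome vector order: (thr0.r0,thr1.r0,thr1.r1)
|SC outcomes| = 9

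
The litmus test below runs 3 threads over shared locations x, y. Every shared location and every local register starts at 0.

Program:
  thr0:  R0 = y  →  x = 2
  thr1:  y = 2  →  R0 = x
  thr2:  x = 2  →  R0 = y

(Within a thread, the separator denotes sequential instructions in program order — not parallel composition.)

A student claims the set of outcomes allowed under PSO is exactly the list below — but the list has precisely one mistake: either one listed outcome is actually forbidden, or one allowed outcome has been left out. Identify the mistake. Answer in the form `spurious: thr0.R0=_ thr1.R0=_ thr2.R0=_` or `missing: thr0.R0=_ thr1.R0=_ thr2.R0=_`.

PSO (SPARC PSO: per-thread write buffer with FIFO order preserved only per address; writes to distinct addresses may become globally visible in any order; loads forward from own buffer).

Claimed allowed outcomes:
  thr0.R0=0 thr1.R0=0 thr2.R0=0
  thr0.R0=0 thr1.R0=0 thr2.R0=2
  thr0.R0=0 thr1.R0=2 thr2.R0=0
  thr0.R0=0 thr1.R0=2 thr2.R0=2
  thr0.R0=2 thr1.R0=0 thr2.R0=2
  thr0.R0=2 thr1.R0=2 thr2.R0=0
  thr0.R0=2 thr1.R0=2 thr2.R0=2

missing: thr0.R0=2 thr1.R0=0 thr2.R0=0

outcome vector order: (thr0.R0,thr1.R0,thr2.R0)
PSO: 8 outcomes — {(0,0,0), (0,0,2), (0,2,0), (0,2,2), (2,0,0), (2,0,2), (2,2,0), (2,2,2)}
PSO∖claimed = {(2,0,0)}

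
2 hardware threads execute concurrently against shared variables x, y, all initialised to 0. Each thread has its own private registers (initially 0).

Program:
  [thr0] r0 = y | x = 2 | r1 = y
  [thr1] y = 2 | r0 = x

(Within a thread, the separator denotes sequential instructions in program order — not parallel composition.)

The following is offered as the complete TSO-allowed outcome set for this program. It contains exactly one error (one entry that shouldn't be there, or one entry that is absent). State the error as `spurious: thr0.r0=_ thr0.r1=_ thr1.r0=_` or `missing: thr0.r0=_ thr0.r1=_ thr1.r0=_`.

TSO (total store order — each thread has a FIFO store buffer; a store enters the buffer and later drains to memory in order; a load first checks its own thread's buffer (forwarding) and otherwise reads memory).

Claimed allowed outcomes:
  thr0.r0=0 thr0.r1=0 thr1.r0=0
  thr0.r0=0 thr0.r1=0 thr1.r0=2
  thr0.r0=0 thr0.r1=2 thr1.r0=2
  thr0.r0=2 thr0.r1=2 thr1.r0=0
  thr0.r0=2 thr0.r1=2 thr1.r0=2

missing: thr0.r0=0 thr0.r1=2 thr1.r0=0

outcome vector order: (thr0.r0,thr0.r1,thr1.r0)
TSO: 6 outcomes — {<0 0 0> <0 0 2> <0 2 0> <0 2 2> <2 2 0> <2 2 2>}
TSO∖claimed = {<0 2 0>}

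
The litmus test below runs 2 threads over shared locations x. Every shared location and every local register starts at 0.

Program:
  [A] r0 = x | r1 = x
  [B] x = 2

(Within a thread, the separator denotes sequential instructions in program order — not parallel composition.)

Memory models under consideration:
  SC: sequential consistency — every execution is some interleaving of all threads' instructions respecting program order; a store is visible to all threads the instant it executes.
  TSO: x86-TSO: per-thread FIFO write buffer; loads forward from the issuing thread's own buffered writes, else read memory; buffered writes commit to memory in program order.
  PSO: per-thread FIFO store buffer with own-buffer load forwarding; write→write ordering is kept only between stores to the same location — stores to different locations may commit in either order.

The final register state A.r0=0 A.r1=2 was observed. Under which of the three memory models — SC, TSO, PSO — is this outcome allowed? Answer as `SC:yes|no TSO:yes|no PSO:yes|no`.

outcome vector order: (A.r0,A.r1)
SC: 3 outcomes — {00 02 22}
TSO: 3 outcomes — {00 02 22}
PSO: 3 outcomes — {00 02 22}
target 02 ∈ {SC,TSO,PSO}

SC:yes TSO:yes PSO:yes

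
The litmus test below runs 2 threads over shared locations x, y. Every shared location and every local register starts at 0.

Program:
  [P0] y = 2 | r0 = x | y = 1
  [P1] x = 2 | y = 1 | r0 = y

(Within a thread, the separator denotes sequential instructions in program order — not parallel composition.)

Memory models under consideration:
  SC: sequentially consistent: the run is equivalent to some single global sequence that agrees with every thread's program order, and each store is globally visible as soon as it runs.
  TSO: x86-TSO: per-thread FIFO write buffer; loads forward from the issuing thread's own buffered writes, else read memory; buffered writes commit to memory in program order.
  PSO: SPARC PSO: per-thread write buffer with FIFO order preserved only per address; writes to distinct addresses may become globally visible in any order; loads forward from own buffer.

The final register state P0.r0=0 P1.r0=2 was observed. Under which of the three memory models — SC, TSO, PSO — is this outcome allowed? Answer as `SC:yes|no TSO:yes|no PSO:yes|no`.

outcome vector order: (P0.r0,P1.r0)
[SC] allowed = {(0,1), (2,1), (2,2)}
[TSO] allowed = {(0,1), (0,2), (2,1), (2,2)}
[PSO] allowed = {(0,1), (0,2), (2,1), (2,2)}
target (0,2) ∈ {TSO,PSO}

SC:no TSO:yes PSO:yes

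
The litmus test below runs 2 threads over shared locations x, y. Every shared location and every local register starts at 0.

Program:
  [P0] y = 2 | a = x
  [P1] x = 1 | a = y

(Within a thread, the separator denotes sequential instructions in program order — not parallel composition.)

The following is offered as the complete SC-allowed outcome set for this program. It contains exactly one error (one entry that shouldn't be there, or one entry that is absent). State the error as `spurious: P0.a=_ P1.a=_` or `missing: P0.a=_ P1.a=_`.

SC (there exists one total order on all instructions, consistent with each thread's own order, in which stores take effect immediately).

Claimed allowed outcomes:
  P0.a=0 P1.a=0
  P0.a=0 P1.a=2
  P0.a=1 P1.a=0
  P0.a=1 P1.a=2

outcome vector order: (P0.a,P1.a)
under SC → (0,2) (1,0) (1,2)
claimed∖SC = {(0,0)}

spurious: P0.a=0 P1.a=0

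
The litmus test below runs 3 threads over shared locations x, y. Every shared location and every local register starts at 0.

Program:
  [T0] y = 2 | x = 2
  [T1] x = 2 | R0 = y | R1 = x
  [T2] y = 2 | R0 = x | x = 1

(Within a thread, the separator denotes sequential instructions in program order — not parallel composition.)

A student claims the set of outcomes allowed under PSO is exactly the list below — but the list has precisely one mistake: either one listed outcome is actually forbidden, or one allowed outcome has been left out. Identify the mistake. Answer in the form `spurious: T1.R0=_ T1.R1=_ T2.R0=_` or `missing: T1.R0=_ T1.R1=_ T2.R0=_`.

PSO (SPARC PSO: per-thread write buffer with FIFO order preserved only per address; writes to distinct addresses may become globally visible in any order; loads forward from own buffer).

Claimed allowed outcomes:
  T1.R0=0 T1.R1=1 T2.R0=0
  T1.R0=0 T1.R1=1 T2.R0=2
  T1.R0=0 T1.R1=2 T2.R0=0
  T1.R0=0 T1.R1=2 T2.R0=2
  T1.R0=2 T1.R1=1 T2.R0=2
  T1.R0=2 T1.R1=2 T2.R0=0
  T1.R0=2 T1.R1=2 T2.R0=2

missing: T1.R0=2 T1.R1=1 T2.R0=0

outcome vector order: (T1.R0,T1.R1,T2.R0)
under PSO → 010; 012; 020; 022; 210; 212; 220; 222
PSO∖claimed = {210}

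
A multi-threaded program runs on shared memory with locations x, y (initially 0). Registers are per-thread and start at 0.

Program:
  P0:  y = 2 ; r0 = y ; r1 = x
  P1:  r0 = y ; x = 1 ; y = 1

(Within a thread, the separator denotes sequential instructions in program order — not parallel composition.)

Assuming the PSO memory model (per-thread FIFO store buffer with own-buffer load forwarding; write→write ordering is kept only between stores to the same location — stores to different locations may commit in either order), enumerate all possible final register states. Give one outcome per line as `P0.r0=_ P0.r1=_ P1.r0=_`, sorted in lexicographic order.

outcome vector order: (P0.r0,P0.r1,P1.r0)
|PSO outcomes| = 8

P0.r0=1 P0.r1=0 P1.r0=0
P0.r0=1 P0.r1=0 P1.r0=2
P0.r0=1 P0.r1=1 P1.r0=0
P0.r0=1 P0.r1=1 P1.r0=2
P0.r0=2 P0.r1=0 P1.r0=0
P0.r0=2 P0.r1=0 P1.r0=2
P0.r0=2 P0.r1=1 P1.r0=0
P0.r0=2 P0.r1=1 P1.r0=2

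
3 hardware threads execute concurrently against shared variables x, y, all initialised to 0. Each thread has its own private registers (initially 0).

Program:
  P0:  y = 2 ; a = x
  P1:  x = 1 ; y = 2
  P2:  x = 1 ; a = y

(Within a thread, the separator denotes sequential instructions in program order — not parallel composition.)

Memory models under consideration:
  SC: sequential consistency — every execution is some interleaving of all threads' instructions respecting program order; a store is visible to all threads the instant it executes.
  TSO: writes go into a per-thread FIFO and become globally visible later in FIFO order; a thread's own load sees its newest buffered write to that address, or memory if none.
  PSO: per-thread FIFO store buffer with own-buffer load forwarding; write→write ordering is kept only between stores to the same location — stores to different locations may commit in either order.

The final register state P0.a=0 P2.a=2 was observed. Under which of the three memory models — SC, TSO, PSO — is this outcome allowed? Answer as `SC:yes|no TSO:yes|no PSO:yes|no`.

SC:yes TSO:yes PSO:yes

outcome vector order: (P0.a,P2.a)
[SC] allowed = {(0,2) (1,0) (1,2)}
[TSO] allowed = {(0,0) (0,2) (1,0) (1,2)}
[PSO] allowed = {(0,0) (0,2) (1,0) (1,2)}
target (0,2) ∈ {SC,TSO,PSO}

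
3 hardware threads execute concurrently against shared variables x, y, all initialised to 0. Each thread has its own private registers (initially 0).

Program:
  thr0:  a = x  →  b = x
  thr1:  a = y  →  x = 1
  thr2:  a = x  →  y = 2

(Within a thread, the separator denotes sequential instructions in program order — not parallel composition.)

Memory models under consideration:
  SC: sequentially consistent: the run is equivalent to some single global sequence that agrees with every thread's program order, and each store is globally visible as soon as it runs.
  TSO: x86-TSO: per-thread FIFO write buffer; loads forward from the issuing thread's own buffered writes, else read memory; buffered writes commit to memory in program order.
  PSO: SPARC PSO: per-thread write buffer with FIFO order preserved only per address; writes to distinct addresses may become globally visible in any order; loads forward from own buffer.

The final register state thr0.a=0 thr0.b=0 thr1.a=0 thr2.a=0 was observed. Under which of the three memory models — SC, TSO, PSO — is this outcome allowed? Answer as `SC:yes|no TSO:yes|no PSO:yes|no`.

outcome vector order: (thr0.a,thr0.b,thr1.a,thr2.a)
under SC → 0/0/0/0 0/0/0/1 0/0/2/0 0/1/0/0 0/1/0/1 0/1/2/0 1/1/0/0 1/1/0/1 1/1/2/0
under TSO → 0/0/0/0 0/0/0/1 0/0/2/0 0/1/0/0 0/1/0/1 0/1/2/0 1/1/0/0 1/1/0/1 1/1/2/0
under PSO → 0/0/0/0 0/0/0/1 0/0/2/0 0/1/0/0 0/1/0/1 0/1/2/0 1/1/0/0 1/1/0/1 1/1/2/0
target 0/0/0/0 ∈ {SC,TSO,PSO}

SC:yes TSO:yes PSO:yes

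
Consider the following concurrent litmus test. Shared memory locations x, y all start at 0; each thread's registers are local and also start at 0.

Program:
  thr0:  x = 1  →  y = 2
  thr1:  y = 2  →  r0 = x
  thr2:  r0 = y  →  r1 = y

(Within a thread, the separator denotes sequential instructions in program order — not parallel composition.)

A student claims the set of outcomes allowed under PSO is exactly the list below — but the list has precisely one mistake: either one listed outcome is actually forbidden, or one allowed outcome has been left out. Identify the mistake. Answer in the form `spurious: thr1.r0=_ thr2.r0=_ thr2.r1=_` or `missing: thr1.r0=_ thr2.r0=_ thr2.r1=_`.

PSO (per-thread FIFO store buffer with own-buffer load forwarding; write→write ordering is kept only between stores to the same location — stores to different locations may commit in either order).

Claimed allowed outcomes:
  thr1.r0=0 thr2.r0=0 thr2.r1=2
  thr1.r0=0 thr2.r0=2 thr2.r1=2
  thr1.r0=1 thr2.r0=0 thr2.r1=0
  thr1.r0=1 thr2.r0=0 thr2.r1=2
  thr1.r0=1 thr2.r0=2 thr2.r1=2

outcome vector order: (thr1.r0,thr2.r0,thr2.r1)
under PSO → (0,0,0), (0,0,2), (0,2,2), (1,0,0), (1,0,2), (1,2,2)
PSO∖claimed = {(0,0,0)}

missing: thr1.r0=0 thr2.r0=0 thr2.r1=0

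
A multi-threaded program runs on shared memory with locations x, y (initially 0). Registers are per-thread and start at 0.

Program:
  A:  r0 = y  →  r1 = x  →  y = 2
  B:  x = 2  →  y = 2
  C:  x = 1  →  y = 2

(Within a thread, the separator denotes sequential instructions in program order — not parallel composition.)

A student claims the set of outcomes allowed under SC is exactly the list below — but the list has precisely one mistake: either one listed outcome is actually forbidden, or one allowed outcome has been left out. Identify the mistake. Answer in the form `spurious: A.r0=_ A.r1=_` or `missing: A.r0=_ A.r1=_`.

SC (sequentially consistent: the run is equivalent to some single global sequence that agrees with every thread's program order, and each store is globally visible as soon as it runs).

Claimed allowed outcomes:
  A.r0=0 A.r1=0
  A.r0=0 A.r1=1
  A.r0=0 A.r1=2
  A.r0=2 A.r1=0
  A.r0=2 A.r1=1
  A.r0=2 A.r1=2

outcome vector order: (A.r0,A.r1)
under SC → (0,0); (0,1); (0,2); (2,1); (2,2)
claimed∖SC = {(2,0)}

spurious: A.r0=2 A.r1=0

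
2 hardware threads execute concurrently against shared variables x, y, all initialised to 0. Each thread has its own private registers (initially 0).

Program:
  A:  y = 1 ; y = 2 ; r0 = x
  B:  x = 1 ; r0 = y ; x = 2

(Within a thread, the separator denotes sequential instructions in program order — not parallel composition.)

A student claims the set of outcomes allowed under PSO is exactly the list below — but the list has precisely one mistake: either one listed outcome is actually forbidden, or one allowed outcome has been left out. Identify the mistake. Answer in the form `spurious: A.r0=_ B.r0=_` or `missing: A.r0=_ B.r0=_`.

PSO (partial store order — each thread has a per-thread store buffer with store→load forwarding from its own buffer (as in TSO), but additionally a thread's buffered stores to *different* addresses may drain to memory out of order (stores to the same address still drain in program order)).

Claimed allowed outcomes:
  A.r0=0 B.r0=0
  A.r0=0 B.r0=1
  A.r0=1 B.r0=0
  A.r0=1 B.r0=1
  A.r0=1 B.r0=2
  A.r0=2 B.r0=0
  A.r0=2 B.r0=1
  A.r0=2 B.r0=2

missing: A.r0=0 B.r0=2

outcome vector order: (A.r0,B.r0)
under PSO → 0/0; 0/1; 0/2; 1/0; 1/1; 1/2; 2/0; 2/1; 2/2
PSO∖claimed = {0/2}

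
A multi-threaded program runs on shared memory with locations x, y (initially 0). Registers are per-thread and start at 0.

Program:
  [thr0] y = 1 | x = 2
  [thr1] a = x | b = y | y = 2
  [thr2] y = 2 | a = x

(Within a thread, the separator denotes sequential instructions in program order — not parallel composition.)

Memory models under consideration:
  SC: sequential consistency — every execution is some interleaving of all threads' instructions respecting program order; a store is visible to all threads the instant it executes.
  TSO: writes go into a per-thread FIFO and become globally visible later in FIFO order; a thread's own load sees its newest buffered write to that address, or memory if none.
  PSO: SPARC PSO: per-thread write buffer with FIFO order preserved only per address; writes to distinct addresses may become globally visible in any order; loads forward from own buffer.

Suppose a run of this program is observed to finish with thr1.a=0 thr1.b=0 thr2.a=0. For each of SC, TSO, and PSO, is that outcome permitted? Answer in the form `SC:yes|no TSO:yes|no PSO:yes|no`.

outcome vector order: (thr1.a,thr1.b,thr2.a)
under SC → (0,0,0), (0,0,2), (0,1,0), (0,1,2), (0,2,0), (0,2,2), (2,1,0), (2,1,2), (2,2,0), (2,2,2)
under TSO → (0,0,0), (0,0,2), (0,1,0), (0,1,2), (0,2,0), (0,2,2), (2,1,0), (2,1,2), (2,2,0), (2,2,2)
under PSO → (0,0,0), (0,0,2), (0,1,0), (0,1,2), (0,2,0), (0,2,2), (2,0,0), (2,0,2), (2,1,0), (2,1,2), (2,2,0), (2,2,2)
target (0,0,0) ∈ {SC,TSO,PSO}

SC:yes TSO:yes PSO:yes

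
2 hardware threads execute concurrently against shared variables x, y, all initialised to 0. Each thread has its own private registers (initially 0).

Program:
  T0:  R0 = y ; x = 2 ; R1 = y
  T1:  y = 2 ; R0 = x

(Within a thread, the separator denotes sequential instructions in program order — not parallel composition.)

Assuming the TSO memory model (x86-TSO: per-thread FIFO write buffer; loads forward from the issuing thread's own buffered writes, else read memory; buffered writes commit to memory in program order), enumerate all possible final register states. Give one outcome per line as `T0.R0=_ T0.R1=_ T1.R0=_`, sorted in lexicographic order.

T0.R0=0 T0.R1=0 T1.R0=0
T0.R0=0 T0.R1=0 T1.R0=2
T0.R0=0 T0.R1=2 T1.R0=0
T0.R0=0 T0.R1=2 T1.R0=2
T0.R0=2 T0.R1=2 T1.R0=0
T0.R0=2 T0.R1=2 T1.R0=2

outcome vector order: (T0.R0,T0.R1,T1.R0)
|TSO outcomes| = 6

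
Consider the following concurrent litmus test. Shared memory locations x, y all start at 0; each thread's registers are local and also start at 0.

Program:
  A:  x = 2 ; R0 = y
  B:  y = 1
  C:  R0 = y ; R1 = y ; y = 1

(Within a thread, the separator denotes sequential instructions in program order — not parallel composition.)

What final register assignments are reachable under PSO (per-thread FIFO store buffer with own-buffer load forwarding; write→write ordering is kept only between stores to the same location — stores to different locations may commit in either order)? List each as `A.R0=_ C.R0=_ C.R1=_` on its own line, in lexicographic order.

outcome vector order: (A.R0,C.R0,C.R1)
|PSO outcomes| = 6

A.R0=0 C.R0=0 C.R1=0
A.R0=0 C.R0=0 C.R1=1
A.R0=0 C.R0=1 C.R1=1
A.R0=1 C.R0=0 C.R1=0
A.R0=1 C.R0=0 C.R1=1
A.R0=1 C.R0=1 C.R1=1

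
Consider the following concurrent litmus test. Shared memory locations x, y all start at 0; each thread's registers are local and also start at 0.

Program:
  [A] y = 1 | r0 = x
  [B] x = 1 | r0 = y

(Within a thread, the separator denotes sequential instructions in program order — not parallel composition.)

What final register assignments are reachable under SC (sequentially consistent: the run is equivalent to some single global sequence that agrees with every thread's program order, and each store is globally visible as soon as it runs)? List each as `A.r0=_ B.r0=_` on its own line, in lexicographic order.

outcome vector order: (A.r0,B.r0)
|SC outcomes| = 3

A.r0=0 B.r0=1
A.r0=1 B.r0=0
A.r0=1 B.r0=1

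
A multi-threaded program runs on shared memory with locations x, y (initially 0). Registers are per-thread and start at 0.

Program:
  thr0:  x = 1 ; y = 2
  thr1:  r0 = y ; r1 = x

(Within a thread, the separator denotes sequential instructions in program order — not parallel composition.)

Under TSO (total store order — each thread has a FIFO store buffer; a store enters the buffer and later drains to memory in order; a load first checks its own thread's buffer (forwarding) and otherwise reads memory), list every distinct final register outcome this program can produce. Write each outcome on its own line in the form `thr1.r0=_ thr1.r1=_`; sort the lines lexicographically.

thr1.r0=0 thr1.r1=0
thr1.r0=0 thr1.r1=1
thr1.r0=2 thr1.r1=1

outcome vector order: (thr1.r0,thr1.r1)
|TSO outcomes| = 3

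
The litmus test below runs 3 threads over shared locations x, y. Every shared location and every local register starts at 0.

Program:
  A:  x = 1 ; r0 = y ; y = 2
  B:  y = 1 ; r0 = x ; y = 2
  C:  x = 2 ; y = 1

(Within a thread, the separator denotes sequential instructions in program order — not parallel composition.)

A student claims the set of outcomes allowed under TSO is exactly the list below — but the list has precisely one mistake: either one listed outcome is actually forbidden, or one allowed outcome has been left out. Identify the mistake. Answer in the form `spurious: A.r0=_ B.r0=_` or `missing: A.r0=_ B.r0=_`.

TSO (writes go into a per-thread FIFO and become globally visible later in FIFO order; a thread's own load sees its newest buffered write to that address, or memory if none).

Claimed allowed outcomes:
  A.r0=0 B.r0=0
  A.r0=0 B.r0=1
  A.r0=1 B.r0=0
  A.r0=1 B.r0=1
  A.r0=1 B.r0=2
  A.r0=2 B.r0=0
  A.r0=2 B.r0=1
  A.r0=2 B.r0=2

outcome vector order: (A.r0,B.r0)
[TSO] allowed = {<0 0>, <0 1>, <0 2>, <1 0>, <1 1>, <1 2>, <2 0>, <2 1>, <2 2>}
TSO∖claimed = {<0 2>}

missing: A.r0=0 B.r0=2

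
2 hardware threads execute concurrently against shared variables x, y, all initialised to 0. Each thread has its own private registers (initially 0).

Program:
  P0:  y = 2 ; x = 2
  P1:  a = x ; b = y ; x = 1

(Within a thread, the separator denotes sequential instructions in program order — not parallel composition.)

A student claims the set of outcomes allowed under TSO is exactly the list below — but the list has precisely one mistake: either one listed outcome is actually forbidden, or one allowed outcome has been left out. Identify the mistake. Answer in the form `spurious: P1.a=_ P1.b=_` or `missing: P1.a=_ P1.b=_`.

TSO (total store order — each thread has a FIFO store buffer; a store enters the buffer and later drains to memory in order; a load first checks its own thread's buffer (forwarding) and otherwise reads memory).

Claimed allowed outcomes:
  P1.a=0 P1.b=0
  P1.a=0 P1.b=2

outcome vector order: (P1.a,P1.b)
TSO (3): 0/0; 0/2; 2/2
TSO∖claimed = {2/2}

missing: P1.a=2 P1.b=2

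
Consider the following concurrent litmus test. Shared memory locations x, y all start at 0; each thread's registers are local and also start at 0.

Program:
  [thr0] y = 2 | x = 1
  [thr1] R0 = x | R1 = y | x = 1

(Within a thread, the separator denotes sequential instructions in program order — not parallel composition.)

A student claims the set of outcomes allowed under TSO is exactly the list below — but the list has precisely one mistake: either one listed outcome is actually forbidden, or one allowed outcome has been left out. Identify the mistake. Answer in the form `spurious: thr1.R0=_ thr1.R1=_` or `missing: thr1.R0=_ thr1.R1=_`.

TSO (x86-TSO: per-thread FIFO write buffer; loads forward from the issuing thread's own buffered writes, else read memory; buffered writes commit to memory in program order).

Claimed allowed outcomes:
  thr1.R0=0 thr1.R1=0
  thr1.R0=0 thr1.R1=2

outcome vector order: (thr1.R0,thr1.R1)
TSO (3): 0/0, 0/2, 1/2
TSO∖claimed = {1/2}

missing: thr1.R0=1 thr1.R1=2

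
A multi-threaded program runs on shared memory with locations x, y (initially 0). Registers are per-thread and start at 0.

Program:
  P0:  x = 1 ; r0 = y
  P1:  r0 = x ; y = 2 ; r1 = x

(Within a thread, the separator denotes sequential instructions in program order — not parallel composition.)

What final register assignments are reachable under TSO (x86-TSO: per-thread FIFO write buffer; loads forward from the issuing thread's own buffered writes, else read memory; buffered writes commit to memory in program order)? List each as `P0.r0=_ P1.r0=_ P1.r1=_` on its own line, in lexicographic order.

P0.r0=0 P1.r0=0 P1.r1=0
P0.r0=0 P1.r0=0 P1.r1=1
P0.r0=0 P1.r0=1 P1.r1=1
P0.r0=2 P1.r0=0 P1.r1=0
P0.r0=2 P1.r0=0 P1.r1=1
P0.r0=2 P1.r0=1 P1.r1=1

outcome vector order: (P0.r0,P1.r0,P1.r1)
|TSO outcomes| = 6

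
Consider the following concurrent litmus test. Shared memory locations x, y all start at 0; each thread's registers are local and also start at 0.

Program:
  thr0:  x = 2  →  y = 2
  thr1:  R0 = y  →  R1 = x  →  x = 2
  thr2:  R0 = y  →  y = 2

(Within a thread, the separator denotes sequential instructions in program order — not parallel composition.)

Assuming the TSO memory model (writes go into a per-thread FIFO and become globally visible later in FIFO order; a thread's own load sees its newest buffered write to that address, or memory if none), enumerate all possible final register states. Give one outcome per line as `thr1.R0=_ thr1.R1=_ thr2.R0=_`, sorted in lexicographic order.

thr1.R0=0 thr1.R1=0 thr2.R0=0
thr1.R0=0 thr1.R1=0 thr2.R0=2
thr1.R0=0 thr1.R1=2 thr2.R0=0
thr1.R0=0 thr1.R1=2 thr2.R0=2
thr1.R0=2 thr1.R1=0 thr2.R0=0
thr1.R0=2 thr1.R1=2 thr2.R0=0
thr1.R0=2 thr1.R1=2 thr2.R0=2

outcome vector order: (thr1.R0,thr1.R1,thr2.R0)
|TSO outcomes| = 7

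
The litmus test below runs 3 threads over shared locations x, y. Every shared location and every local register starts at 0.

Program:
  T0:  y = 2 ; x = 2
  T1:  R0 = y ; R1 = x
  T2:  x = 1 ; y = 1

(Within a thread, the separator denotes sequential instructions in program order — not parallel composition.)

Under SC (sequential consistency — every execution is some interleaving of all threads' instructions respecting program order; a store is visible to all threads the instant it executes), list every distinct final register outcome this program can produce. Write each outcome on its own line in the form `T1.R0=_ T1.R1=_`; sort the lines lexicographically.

T1.R0=0 T1.R1=0
T1.R0=0 T1.R1=1
T1.R0=0 T1.R1=2
T1.R0=1 T1.R1=1
T1.R0=1 T1.R1=2
T1.R0=2 T1.R1=0
T1.R0=2 T1.R1=1
T1.R0=2 T1.R1=2

outcome vector order: (T1.R0,T1.R1)
|SC outcomes| = 8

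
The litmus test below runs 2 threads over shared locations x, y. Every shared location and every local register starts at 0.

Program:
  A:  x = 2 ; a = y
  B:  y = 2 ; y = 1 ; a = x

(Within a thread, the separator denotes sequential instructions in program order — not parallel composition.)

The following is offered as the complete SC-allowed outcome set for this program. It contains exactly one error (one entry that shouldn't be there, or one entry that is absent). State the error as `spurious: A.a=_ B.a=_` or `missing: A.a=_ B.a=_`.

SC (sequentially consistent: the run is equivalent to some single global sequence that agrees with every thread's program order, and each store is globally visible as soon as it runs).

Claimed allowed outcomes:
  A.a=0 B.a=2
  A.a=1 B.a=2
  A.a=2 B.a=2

missing: A.a=1 B.a=0

outcome vector order: (A.a,B.a)
SC (4): (0,2) (1,0) (1,2) (2,2)
SC∖claimed = {(1,0)}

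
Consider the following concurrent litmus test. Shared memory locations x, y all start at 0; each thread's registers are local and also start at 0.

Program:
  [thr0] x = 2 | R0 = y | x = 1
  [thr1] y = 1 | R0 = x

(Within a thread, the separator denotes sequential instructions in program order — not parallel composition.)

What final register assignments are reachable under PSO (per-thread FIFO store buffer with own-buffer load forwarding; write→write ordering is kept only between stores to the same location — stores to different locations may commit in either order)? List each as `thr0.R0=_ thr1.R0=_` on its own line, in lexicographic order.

thr0.R0=0 thr1.R0=0
thr0.R0=0 thr1.R0=1
thr0.R0=0 thr1.R0=2
thr0.R0=1 thr1.R0=0
thr0.R0=1 thr1.R0=1
thr0.R0=1 thr1.R0=2

outcome vector order: (thr0.R0,thr1.R0)
|PSO outcomes| = 6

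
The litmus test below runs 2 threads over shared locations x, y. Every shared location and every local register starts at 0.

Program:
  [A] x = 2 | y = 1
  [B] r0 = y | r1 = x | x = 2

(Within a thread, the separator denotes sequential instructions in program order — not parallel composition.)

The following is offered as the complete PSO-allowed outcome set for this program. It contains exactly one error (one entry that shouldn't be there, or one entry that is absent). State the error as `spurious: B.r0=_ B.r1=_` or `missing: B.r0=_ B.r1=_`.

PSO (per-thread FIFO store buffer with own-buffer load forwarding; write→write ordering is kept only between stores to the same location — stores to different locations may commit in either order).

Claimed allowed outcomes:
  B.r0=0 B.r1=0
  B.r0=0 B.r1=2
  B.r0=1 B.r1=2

missing: B.r0=1 B.r1=0

outcome vector order: (B.r0,B.r1)
[PSO] allowed = {00, 02, 10, 12}
PSO∖claimed = {10}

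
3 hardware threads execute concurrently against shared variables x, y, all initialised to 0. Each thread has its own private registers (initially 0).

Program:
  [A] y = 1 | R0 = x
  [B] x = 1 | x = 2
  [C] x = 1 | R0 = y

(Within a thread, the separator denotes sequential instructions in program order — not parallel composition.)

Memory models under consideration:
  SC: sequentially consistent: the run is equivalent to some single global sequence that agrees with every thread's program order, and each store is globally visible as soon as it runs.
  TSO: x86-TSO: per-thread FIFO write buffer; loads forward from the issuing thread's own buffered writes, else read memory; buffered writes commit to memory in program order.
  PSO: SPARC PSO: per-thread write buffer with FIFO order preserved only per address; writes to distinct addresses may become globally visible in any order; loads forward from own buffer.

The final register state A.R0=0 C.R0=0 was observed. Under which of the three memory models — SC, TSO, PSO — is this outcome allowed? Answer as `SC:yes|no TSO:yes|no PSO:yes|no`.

SC:no TSO:yes PSO:yes

outcome vector order: (A.R0,C.R0)
under SC → 01 10 11 20 21
under TSO → 00 01 10 11 20 21
under PSO → 00 01 10 11 20 21
target 00 ∈ {TSO,PSO}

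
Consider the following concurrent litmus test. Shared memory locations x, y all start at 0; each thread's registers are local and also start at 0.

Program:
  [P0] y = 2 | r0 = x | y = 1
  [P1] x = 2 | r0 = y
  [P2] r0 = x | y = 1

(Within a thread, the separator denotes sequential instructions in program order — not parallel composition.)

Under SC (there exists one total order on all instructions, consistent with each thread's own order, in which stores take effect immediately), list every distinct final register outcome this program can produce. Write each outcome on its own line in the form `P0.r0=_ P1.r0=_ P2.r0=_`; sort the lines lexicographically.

P0.r0=0 P1.r0=1 P2.r0=0
P0.r0=0 P1.r0=1 P2.r0=2
P0.r0=0 P1.r0=2 P2.r0=0
P0.r0=0 P1.r0=2 P2.r0=2
P0.r0=2 P1.r0=0 P2.r0=0
P0.r0=2 P1.r0=0 P2.r0=2
P0.r0=2 P1.r0=1 P2.r0=0
P0.r0=2 P1.r0=1 P2.r0=2
P0.r0=2 P1.r0=2 P2.r0=0
P0.r0=2 P1.r0=2 P2.r0=2

outcome vector order: (P0.r0,P1.r0,P2.r0)
|SC outcomes| = 10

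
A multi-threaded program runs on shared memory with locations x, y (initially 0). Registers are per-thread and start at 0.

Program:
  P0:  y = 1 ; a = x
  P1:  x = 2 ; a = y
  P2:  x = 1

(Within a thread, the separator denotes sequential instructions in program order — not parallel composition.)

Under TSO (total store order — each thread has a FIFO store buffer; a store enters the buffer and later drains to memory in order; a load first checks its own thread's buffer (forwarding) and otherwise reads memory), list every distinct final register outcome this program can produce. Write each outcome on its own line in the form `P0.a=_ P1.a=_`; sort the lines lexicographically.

P0.a=0 P1.a=0
P0.a=0 P1.a=1
P0.a=1 P1.a=0
P0.a=1 P1.a=1
P0.a=2 P1.a=0
P0.a=2 P1.a=1

outcome vector order: (P0.a,P1.a)
|TSO outcomes| = 6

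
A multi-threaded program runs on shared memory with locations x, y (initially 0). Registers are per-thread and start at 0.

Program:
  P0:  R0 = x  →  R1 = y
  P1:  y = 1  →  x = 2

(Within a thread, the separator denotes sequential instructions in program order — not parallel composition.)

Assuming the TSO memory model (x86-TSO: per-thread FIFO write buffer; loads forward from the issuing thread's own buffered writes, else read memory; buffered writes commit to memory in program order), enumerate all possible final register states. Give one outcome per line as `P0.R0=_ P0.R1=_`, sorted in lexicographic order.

P0.R0=0 P0.R1=0
P0.R0=0 P0.R1=1
P0.R0=2 P0.R1=1

outcome vector order: (P0.R0,P0.R1)
|TSO outcomes| = 3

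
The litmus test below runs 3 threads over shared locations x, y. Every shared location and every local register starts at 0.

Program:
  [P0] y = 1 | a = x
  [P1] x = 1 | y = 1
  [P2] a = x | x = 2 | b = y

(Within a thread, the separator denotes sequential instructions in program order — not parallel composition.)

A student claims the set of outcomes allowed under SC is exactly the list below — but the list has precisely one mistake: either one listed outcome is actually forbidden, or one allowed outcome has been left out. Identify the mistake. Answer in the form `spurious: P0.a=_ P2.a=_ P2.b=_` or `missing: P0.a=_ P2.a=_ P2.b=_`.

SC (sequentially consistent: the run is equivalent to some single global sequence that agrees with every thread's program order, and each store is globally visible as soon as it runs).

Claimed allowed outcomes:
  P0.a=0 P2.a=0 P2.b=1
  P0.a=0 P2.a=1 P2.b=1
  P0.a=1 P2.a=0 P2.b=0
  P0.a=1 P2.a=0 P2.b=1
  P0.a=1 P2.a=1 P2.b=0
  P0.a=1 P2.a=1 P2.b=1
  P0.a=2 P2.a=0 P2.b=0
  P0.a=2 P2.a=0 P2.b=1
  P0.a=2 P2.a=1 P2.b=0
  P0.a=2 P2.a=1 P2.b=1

outcome vector order: (P0.a,P2.a,P2.b)
[SC] allowed = {<0 0 1> <0 1 1> <1 0 0> <1 0 1> <1 1 1> <2 0 0> <2 0 1> <2 1 0> <2 1 1>}
claimed∖SC = {<1 1 0>}

spurious: P0.a=1 P2.a=1 P2.b=0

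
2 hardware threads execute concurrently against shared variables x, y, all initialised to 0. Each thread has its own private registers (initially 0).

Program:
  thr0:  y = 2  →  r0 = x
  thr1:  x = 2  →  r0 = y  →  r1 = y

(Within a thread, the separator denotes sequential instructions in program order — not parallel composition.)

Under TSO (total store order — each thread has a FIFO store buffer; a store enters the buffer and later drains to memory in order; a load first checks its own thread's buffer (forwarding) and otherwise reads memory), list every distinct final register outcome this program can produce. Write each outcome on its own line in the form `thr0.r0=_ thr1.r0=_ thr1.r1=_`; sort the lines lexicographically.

outcome vector order: (thr0.r0,thr1.r0,thr1.r1)
|TSO outcomes| = 6

thr0.r0=0 thr1.r0=0 thr1.r1=0
thr0.r0=0 thr1.r0=0 thr1.r1=2
thr0.r0=0 thr1.r0=2 thr1.r1=2
thr0.r0=2 thr1.r0=0 thr1.r1=0
thr0.r0=2 thr1.r0=0 thr1.r1=2
thr0.r0=2 thr1.r0=2 thr1.r1=2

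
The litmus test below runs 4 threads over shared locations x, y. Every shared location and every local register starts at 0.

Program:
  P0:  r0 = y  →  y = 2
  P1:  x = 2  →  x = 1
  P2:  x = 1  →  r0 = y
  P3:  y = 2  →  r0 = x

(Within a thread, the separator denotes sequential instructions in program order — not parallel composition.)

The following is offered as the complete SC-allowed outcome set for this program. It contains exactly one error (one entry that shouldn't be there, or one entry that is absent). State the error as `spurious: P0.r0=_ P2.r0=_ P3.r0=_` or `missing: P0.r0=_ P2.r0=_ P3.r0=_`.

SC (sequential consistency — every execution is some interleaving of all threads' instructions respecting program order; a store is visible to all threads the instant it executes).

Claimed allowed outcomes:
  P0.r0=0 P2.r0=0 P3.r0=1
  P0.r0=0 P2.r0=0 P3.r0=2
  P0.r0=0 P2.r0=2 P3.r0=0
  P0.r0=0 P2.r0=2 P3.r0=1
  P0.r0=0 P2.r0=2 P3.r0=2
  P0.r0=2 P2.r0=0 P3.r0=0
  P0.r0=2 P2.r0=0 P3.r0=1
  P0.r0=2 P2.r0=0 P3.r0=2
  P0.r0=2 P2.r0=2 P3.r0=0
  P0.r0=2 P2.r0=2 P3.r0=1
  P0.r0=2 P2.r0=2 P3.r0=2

outcome vector order: (P0.r0,P2.r0,P3.r0)
under SC → <0 0 1>, <0 0 2>, <0 2 0>, <0 2 1>, <0 2 2>, <2 0 1>, <2 0 2>, <2 2 0>, <2 2 1>, <2 2 2>
claimed∖SC = {<2 0 0>}

spurious: P0.r0=2 P2.r0=0 P3.r0=0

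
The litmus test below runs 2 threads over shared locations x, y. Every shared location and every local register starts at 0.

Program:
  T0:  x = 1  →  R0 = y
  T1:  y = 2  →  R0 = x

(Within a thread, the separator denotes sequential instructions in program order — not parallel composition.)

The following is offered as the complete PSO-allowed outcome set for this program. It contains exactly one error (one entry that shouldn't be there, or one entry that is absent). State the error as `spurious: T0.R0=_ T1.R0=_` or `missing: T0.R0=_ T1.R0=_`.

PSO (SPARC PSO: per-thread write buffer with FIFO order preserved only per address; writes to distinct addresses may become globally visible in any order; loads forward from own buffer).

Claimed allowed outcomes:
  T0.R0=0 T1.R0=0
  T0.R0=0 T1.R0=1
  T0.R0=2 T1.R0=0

missing: T0.R0=2 T1.R0=1

outcome vector order: (T0.R0,T1.R0)
PSO: 4 outcomes — {0/0 0/1 2/0 2/1}
PSO∖claimed = {2/1}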